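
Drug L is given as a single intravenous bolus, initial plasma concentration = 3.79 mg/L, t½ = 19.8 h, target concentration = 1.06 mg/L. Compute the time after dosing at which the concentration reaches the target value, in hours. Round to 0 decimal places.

k = ln2 / t½ = 0.693147 / 19.8 = 0.03501 h⁻¹
t = ln(C₀ / C) / k = ln(3.790 / 1.06) / 0.03501
  = ln(3.575) / 0.03501 = 1.274 / 0.03501 = 36.39 h

36 h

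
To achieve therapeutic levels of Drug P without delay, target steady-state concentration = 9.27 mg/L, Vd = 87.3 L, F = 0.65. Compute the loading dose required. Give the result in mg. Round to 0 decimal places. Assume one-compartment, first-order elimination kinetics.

LD = Css × Vd / F = 9.27 × 87.3 / 0.65 = 1245 mg

1245 mg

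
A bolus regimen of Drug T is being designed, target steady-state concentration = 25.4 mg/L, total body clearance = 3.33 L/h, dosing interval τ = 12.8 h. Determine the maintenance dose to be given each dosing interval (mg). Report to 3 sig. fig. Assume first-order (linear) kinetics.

At steady state, Dose/τ = Css × CL.
Dose = Css × CL × τ = 25.4 × 3.330 × 12.8 = 1083 mg

1080 mg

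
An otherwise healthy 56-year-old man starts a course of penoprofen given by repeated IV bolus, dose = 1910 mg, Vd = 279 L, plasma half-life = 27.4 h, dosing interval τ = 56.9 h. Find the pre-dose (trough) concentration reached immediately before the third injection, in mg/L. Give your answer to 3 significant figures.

C₀ per dose = Dose / Vd = 1910 / 279 = 6.846 mg/L
k = ln2 / t½ = 0.693147 / 27.4 = 0.02530 h⁻¹
Fraction remaining after one interval: r = e^(−kτ) = e^(−0.02530 × 56.9) = 0.2370
Before dose 3, 2 doses have been given (aged 1τ, 2τ).
C_trough = C₀ × (r + r²) = 6.846 × (0.2370 + 0.05617) = 2.007 mg/L

2.01 mg/L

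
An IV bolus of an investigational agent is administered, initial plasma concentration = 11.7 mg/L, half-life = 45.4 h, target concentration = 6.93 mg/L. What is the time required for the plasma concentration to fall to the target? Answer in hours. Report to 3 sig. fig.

k = ln2 / t½ = 0.693147 / 45.4 = 0.01527 h⁻¹
t = ln(C₀ / C) / k = ln(11.70 / 6.93) / 0.01527
  = ln(1.688) / 0.01527 = 0.5235 / 0.01527 = 34.28 h

34.3 h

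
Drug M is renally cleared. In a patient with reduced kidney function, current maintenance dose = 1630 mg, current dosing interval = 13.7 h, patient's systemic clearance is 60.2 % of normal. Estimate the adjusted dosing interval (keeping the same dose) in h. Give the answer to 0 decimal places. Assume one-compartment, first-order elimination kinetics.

To keep the same average steady-state level, dosing rate must scale with clearance.
CL ratio = 60.2 / 100 = 0.6020
New interval (same dose) = 13.7 / 0.6020 = 22.76 h

23 h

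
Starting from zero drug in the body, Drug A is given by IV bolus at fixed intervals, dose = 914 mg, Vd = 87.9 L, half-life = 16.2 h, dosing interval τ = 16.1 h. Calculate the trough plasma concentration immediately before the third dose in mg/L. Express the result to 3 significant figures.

C₀ per dose = Dose / Vd = 914 / 87.9 = 10.40 mg/L
k = ln2 / t½ = 0.693147 / 16.2 = 0.04279 h⁻¹
Fraction remaining after one interval: r = e^(−kτ) = e^(−0.04279 × 16.1) = 0.5021
Before dose 3, 2 doses have been given (aged 1τ, 2τ).
C_trough = C₀ × (r + r²) = 10.40 × (0.5021 + 0.2521) = 7.844 mg/L

7.84 mg/L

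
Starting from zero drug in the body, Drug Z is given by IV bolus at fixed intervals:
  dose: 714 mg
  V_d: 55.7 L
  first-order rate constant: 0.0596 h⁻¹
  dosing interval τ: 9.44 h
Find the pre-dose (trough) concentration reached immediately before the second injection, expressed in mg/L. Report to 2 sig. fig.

C₀ per dose = Dose / Vd = 714 / 55.7 = 12.82 mg/L
Fraction remaining after one interval: r = e^(−kτ) = e^(−0.05960 × 9.44) = 0.5697
Before dose 2, 1 dose has been given (aged 1τ).
C_trough = C₀ × r = 12.82 × 0.5697 = 7.304 mg/L

7.3 mg/L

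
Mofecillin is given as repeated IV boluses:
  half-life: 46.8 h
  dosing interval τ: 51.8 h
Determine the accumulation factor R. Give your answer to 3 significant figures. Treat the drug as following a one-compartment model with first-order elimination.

k = ln2 / t½ = 0.693147 / 46.8 = 0.01481 h⁻¹
e^(−kτ) = e^(−0.01481 × 51.8) = 0.4643
Accumulation ratio R = 1 / (1 − e^(−kτ)) = 1 / (1 − 0.4643) = 1.867

1.87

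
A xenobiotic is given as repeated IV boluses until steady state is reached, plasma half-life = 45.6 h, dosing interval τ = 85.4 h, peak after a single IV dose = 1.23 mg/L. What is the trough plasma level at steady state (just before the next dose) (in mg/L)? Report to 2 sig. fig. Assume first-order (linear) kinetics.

k = ln2 / t½ = 0.693147 / 45.6 = 0.01520 h⁻¹
e^(−kτ) = e^(−0.01520 × 85.4) = 0.2731
Accumulation ratio R = 1 / (1 − e^(−kτ)) = 1 / (1 − 0.2731) = 1.376
Steady-state trough = C₀ × R × e^(−kτ) = 1.23 × 1.376 × 0.2731 = 0.4622 mg/L

0.46 mg/L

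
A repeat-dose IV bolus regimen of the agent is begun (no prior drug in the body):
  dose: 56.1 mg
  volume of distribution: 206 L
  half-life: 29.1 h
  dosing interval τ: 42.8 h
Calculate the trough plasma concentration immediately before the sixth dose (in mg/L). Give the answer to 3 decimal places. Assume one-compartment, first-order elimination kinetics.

C₀ per dose = Dose / Vd = 56.1 / 206 = 0.2723 mg/L
k = ln2 / t½ = 0.693147 / 29.1 = 0.02382 h⁻¹
Fraction remaining after one interval: r = e^(−kτ) = e^(−0.02382 × 42.8) = 0.3608
Before dose 6, 5 doses have been given (aged 1τ, 2τ, 3τ, 4τ, 5τ).
C_trough = C₀ × (r + r² + … + r^5) = C₀ × r(1−r^5)/(1−r)
        = 0.2723 × 0.3608 × (1 − 0.006114) / (1 − 0.3608) = 0.1528 mg/L

0.153 mg/L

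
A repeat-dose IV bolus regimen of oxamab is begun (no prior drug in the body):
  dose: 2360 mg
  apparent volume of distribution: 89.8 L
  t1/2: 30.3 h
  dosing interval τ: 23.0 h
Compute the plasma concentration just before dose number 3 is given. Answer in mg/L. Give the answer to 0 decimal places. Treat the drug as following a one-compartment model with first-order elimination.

C₀ per dose = Dose / Vd = 2360 / 89.8 = 26.28 mg/L
k = ln2 / t½ = 0.693147 / 30.3 = 0.02288 h⁻¹
Fraction remaining after one interval: r = e^(−kτ) = e^(−0.02288 × 23.0) = 0.5908
Before dose 3, 2 doses have been given (aged 1τ, 2τ).
C_trough = C₀ × (r + r²) = 26.28 × (0.5908 + 0.3490) = 24.70 mg/L

25 mg/L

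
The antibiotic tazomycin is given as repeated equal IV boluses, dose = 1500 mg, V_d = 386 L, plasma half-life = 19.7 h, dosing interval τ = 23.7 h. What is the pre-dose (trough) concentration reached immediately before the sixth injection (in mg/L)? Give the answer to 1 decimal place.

C₀ per dose = Dose / Vd = 1500 / 386 = 3.886 mg/L
k = ln2 / t½ = 0.693147 / 19.7 = 0.03519 h⁻¹
Fraction remaining after one interval: r = e^(−kτ) = e^(−0.03519 × 23.7) = 0.4343
Before dose 6, 5 doses have been given (aged 1τ, 2τ, 3τ, 4τ, 5τ).
C_trough = C₀ × (r + r² + … + r^5) = C₀ × r(1−r^5)/(1−r)
        = 3.886 × 0.4343 × (1 − 0.01545) / (1 − 0.4343) = 2.937 mg/L

2.9 mg/L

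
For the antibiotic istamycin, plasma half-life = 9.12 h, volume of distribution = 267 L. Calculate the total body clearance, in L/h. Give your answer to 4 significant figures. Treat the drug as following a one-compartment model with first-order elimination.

20.29 L/h

k = ln2 / t½ = 0.693147 / 9.12 = 0.07600 h⁻¹
CL = k × Vd = 0.07600 × 267 = 20.29 L/h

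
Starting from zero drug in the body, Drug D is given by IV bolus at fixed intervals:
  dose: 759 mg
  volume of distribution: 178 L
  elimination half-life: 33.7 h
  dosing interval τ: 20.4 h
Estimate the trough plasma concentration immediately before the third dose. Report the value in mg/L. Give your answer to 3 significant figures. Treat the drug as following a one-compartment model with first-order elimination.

C₀ per dose = Dose / Vd = 759 / 178 = 4.264 mg/L
k = ln2 / t½ = 0.693147 / 33.7 = 0.02057 h⁻¹
Fraction remaining after one interval: r = e^(−kτ) = e^(−0.02057 × 20.4) = 0.6573
Before dose 3, 2 doses have been given (aged 1τ, 2τ).
C_trough = C₀ × (r + r²) = 4.264 × (0.6573 + 0.4320) = 4.645 mg/L

4.65 mg/L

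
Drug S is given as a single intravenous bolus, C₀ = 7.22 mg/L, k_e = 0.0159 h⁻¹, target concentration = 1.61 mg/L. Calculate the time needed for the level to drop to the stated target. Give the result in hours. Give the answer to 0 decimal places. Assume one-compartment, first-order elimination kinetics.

t = ln(C₀ / C) / k = ln(7.220 / 1.61) / 0.01590
  = ln(4.484) / 0.01590 = 1.501 / 0.01590 = 94.40 h

94 h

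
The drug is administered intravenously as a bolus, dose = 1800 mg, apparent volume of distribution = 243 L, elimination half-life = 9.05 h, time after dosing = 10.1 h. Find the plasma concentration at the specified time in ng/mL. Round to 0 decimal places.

C₀ = Dose / Vd = 1800 / 243 = 7.407 mg/L
k = ln2 / t½ = 0.693147 / 9.05 = 0.07659 h⁻¹
C = C₀ · e^(−k·t) = 7.407 × e^(−0.07659 × 10.1)
  = 7.407 × 0.4614 = 3.418 mg/L
Convert: 3.418 mg/L × 1000 = 3418 ng/mL

3418 ng/mL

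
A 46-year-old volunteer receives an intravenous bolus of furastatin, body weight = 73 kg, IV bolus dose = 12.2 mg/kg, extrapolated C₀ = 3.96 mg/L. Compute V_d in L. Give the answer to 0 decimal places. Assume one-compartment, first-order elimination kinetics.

225 L

Dose = 12.2 × 73 = 890.6 mg
Vd = Dose / C₀ = 890.6 / 3.96 = 224.9 L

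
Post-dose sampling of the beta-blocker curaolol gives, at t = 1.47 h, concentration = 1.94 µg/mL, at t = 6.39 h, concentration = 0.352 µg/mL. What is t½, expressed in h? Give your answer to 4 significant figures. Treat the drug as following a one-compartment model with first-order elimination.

k = ln(C₁/C₂) / (t₂ − t₁) = ln(1.94/0.352) / (6.39 − 1.47)
  = 1.707 / 4.920 = 0.3470 h⁻¹
t½ = ln2 / k = 0.693147 / 0.3470 = 1.998 h

1.998 h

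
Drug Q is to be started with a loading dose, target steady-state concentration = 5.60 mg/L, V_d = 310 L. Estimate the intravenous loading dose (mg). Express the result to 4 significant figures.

LD = Css × Vd = 5.60 × 310 = 1736 mg

1736 mg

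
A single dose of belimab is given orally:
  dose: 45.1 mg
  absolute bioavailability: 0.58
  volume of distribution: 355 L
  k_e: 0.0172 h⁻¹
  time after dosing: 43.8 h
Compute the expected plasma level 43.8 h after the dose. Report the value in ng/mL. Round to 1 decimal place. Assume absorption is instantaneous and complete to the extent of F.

34.7 ng/mL

Amount reaching circulation = F × Dose = 0.58 × 45.10 = 26.16 mg
C₀ = F·Dose / Vd = 26.16 / 355 = 0.07369 mg/L
C = C₀ · e^(−k·t) = 0.07369 × e^(−0.01720 × 43.8)
  = 0.07369 × 0.4708 = 0.03469 mg/L
Convert: 0.03469 mg/L × 1000 = 34.69 ng/mL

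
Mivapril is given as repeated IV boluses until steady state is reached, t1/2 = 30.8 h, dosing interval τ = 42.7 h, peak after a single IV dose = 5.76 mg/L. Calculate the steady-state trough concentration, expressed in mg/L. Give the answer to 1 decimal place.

k = ln2 / t½ = 0.693147 / 30.8 = 0.02250 h⁻¹
e^(−kτ) = e^(−0.02250 × 42.7) = 0.3826
Accumulation ratio R = 1 / (1 − e^(−kτ)) = 1 / (1 − 0.3826) = 1.620
Steady-state trough = C₀ × R × e^(−kτ) = 5.76 × 1.620 × 0.3826 = 3.570 mg/L

3.6 mg/L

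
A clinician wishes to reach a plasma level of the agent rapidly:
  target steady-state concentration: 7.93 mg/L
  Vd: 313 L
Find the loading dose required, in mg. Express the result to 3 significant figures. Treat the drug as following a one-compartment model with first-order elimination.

LD = Css × Vd = 7.93 × 313 = 2482 mg

2480 mg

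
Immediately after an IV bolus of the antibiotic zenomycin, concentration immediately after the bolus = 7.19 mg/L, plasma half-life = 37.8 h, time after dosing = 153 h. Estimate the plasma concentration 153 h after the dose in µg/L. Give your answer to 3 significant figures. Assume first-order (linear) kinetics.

435 µg/L

k = ln2 / t½ = 0.693147 / 37.8 = 0.01834 h⁻¹
C = C₀ · e^(−k·t) = 7.190 × e^(−0.01834 × 153)
  = 7.190 × 0.06045 = 0.4346 mg/L
Convert: 0.4346 mg/L × 1000 = 434.6 µg/L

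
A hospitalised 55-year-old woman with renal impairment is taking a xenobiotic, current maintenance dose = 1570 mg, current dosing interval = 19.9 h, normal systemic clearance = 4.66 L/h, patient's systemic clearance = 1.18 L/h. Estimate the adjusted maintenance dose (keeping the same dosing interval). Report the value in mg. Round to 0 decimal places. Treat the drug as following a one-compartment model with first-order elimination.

398 mg

To keep the same average steady-state level, dosing rate must scale with clearance.
CL ratio = 1.18 / 4.66 = 0.2532
New dose (same interval) = 1570 × 0.2532 = 397.5 mg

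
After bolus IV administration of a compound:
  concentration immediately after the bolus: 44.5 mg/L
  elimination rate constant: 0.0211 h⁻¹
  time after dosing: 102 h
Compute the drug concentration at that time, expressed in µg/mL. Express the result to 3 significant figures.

5.17 µg/mL

C = C₀ · e^(−k·t) = 44.50 × e^(−0.02110 × 102)
  = 44.50 × 0.1162 = 5.171 mg/L
(5.171 mg/L = 5.171 µg/mL)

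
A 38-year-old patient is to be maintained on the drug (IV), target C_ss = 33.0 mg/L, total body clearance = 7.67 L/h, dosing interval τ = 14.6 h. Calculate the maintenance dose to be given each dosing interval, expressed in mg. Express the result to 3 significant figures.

At steady state, Dose/τ = Css × CL.
Dose = Css × CL × τ = 33.0 × 7.670 × 14.6 = 3695 mg

3700 mg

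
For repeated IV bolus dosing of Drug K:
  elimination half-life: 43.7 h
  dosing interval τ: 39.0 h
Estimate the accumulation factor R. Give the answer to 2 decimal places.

2.17

k = ln2 / t½ = 0.693147 / 43.7 = 0.01586 h⁻¹
e^(−kτ) = e^(−0.01586 × 39.0) = 0.5387
Accumulation ratio R = 1 / (1 − e^(−kτ)) = 1 / (1 − 0.5387) = 2.168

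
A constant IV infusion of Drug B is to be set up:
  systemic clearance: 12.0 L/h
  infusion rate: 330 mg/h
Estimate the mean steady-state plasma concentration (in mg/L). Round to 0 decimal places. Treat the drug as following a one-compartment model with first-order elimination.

28 mg/L

At steady state Css = R₀ / CL = 330 / 12.00 = 27.50 mg/L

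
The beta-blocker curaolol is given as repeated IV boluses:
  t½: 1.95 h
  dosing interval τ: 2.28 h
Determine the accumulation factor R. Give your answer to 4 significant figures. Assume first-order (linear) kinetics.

k = ln2 / t½ = 0.693147 / 1.95 = 0.3555 h⁻¹
e^(−kτ) = e^(−0.3555 × 2.28) = 0.4446
Accumulation ratio R = 1 / (1 − e^(−kτ)) = 1 / (1 − 0.4446) = 1.801

1.801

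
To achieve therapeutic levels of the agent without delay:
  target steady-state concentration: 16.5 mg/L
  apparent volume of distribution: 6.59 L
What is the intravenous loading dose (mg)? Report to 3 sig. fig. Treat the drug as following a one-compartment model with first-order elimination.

LD = Css × Vd = 16.5 × 6.59 = 108.7 mg

109 mg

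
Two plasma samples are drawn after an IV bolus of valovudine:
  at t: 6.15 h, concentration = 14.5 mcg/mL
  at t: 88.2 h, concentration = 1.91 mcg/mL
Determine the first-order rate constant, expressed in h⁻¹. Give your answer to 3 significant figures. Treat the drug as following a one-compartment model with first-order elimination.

0.0247 h⁻¹

k = ln(C₁/C₂) / (t₂ − t₁) = ln(14.5/1.91) / (88.2 − 6.15)
  = 2.027 / 82.05 = 0.02470 h⁻¹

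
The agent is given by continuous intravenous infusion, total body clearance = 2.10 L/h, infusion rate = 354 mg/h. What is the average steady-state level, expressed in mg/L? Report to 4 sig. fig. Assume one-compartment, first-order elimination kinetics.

At steady state Css = R₀ / CL = 354 / 2.100 = 168.6 mg/L

168.6 mg/L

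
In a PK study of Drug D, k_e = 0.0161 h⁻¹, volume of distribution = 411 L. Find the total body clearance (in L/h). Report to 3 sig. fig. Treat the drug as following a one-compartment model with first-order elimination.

6.62 L/h

CL = k × Vd = 0.0161 × 411 = 6.617 L/h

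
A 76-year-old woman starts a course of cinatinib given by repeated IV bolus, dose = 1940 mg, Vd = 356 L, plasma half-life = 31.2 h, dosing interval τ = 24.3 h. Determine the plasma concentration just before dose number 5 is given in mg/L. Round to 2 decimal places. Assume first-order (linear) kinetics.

C₀ per dose = Dose / Vd = 1940 / 356 = 5.449 mg/L
k = ln2 / t½ = 0.693147 / 31.2 = 0.02222 h⁻¹
Fraction remaining after one interval: r = e^(−kτ) = e^(−0.02222 × 24.3) = 0.5828
Before dose 5, 4 doses have been given (aged 1τ, 2τ, 3τ, 4τ).
C_trough = C₀ × (r + r² + … + r^4) = C₀ × r(1−r^4)/(1−r)
        = 5.449 × 0.5828 × (1 − 0.1154) / (1 − 0.5828) = 6.733 mg/L

6.73 mg/L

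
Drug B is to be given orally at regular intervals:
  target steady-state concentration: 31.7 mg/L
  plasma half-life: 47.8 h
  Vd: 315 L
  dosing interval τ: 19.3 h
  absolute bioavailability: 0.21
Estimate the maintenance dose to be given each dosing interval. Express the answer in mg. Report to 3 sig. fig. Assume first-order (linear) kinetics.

k = ln2 / t½ = 0.693147 / 47.8 = 0.01450 h⁻¹
CL = k × Vd = 0.01450 × 315 = 4.568 L/h
At steady state, F × (Dose/τ) = Css × CL.
Dose = Css × CL × τ / F = 31.7 × 4.568 × 19.3 / 0.21 = 13310 mg

13300 mg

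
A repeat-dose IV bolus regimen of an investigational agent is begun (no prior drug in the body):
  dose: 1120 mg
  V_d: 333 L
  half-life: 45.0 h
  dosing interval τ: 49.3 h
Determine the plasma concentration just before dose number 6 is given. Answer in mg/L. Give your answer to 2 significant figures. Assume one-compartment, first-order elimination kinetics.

C₀ per dose = Dose / Vd = 1120 / 333 = 3.363 mg/L
k = ln2 / t½ = 0.693147 / 45.0 = 0.01540 h⁻¹
Fraction remaining after one interval: r = e^(−kτ) = e^(−0.01540 × 49.3) = 0.4680
Before dose 6, 5 doses have been given (aged 1τ, 2τ, 3τ, 4τ, 5τ).
C_trough = C₀ × (r + r² + … + r^5) = C₀ × r(1−r^5)/(1−r)
        = 3.363 × 0.4680 × (1 − 0.02245) / (1 − 0.4680) = 2.892 mg/L

2.9 mg/L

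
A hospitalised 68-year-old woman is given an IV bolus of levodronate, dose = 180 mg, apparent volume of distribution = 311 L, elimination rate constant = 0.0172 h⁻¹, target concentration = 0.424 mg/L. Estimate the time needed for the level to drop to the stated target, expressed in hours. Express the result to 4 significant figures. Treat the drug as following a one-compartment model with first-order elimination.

C₀ = Dose / Vd = 180.0 / 311 = 0.5788 mg/L
t = ln(C₀ / C) / k = ln(0.5788 / 0.424) / 0.01720
  = ln(1.365) / 0.01720 = 0.3112 / 0.01720 = 18.09 h

18.09 h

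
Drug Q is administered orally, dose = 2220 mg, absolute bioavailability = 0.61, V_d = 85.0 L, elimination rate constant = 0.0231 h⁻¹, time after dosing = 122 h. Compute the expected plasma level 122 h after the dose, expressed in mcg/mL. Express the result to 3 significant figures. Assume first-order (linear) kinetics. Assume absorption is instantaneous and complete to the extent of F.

0.951 mcg/mL

Amount reaching circulation = F × Dose = 0.61 × 2220 = 1354 mg
C₀ = F·Dose / Vd = 1354 / 85.0 = 15.93 mg/L
C = C₀ · e^(−k·t) = 15.93 × e^(−0.02310 × 122)
  = 15.93 × 0.05971 = 0.9512 mg/L
(0.9512 mg/L = 0.9512 mcg/mL)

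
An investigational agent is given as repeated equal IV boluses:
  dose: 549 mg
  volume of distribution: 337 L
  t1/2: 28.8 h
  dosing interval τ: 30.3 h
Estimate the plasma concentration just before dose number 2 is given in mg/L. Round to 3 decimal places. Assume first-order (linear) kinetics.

C₀ per dose = Dose / Vd = 549 / 337 = 1.629 mg/L
k = ln2 / t½ = 0.693147 / 28.8 = 0.02407 h⁻¹
Fraction remaining after one interval: r = e^(−kτ) = e^(−0.02407 × 30.3) = 0.4822
Before dose 2, 1 dose has been given (aged 1τ).
C_trough = C₀ × r = 1.629 × 0.4822 = 0.7855 mg/L

0.786 mg/L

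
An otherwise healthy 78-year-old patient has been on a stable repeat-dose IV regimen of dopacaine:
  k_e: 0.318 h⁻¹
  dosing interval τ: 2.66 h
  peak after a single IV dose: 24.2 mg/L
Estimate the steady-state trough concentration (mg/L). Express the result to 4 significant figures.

18.20 mg/L

e^(−kτ) = e^(−0.3180 × 2.66) = 0.4292
Accumulation ratio R = 1 / (1 − e^(−kτ)) = 1 / (1 − 0.4292) = 1.752
Steady-state trough = C₀ × R × e^(−kτ) = 24.2 × 1.752 × 0.4292 = 18.20 mg/L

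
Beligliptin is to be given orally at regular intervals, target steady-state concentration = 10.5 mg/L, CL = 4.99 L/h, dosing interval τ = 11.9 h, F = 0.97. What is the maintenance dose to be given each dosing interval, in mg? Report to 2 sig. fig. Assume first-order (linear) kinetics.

At steady state, F × (Dose/τ) = Css × CL.
Dose = Css × CL × τ / F = 10.5 × 4.990 × 11.9 / 0.97 = 642.8 mg

640 mg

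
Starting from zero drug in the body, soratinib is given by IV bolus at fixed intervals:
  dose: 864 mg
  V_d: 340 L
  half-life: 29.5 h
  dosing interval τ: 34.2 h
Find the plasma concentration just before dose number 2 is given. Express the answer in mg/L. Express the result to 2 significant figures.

1.1 mg/L

C₀ per dose = Dose / Vd = 864 / 340 = 2.541 mg/L
k = ln2 / t½ = 0.693147 / 29.5 = 0.02350 h⁻¹
Fraction remaining after one interval: r = e^(−kτ) = e^(−0.02350 × 34.2) = 0.4477
Before dose 2, 1 dose has been given (aged 1τ).
C_trough = C₀ × r = 2.541 × 0.4477 = 1.138 mg/L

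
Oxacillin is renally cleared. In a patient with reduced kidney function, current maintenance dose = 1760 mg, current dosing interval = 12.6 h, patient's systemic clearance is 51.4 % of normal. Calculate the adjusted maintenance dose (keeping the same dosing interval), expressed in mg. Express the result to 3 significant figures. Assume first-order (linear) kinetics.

905 mg

To keep the same average steady-state level, dosing rate must scale with clearance.
CL ratio = 51.4 / 100 = 0.5140
New dose (same interval) = 1760 × 0.5140 = 904.6 mg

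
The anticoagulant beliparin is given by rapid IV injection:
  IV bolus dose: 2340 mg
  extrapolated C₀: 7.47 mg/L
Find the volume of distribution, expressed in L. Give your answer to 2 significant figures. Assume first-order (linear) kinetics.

310 L

Vd = Dose / C₀ = 2340 / 7.47 = 313.3 L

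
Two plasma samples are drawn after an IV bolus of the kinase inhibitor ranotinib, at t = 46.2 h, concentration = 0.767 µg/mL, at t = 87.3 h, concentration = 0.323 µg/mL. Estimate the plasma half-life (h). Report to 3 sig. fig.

32.9 h

k = ln(C₁/C₂) / (t₂ − t₁) = ln(0.767/0.323) / (87.3 − 46.2)
  = 0.8648 / 41.10 = 0.02104 h⁻¹
t½ = ln2 / k = 0.693147 / 0.02104 = 32.94 h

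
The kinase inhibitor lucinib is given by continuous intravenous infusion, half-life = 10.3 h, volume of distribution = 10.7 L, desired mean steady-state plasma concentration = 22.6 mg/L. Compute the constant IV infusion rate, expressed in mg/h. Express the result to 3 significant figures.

16.3 mg/h

k = ln2 / t½ = 0.693147 / 10.3 = 0.06730 h⁻¹
CL = k × Vd = 0.06730 × 10.7 = 0.7201 L/h
At steady state, infusion rate R₀ = Css × CL = 22.6 × 0.7201 = 16.27 mg/h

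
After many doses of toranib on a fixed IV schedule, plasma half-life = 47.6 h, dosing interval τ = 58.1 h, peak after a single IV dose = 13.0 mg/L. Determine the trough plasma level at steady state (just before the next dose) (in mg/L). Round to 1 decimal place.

k = ln2 / t½ = 0.693147 / 47.6 = 0.01456 h⁻¹
e^(−kτ) = e^(−0.01456 × 58.1) = 0.4292
Accumulation ratio R = 1 / (1 − e^(−kτ)) = 1 / (1 − 0.4292) = 1.752
Steady-state trough = C₀ × R × e^(−kτ) = 13.0 × 1.752 × 0.4292 = 9.775 mg/L

9.8 mg/L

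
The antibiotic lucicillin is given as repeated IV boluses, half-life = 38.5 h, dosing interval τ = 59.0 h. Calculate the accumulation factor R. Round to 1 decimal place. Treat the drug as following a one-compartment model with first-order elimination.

1.5

k = ln2 / t½ = 0.693147 / 38.5 = 0.01800 h⁻¹
e^(−kτ) = e^(−0.01800 × 59.0) = 0.3458
Accumulation ratio R = 1 / (1 − e^(−kτ)) = 1 / (1 − 0.3458) = 1.529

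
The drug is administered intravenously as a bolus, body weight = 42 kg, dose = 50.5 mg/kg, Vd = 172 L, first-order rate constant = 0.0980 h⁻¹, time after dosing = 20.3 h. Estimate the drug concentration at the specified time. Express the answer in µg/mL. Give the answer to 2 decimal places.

1.69 µg/mL

Total dose = 50.5 × 42 = 2121 mg
C₀ = Dose / Vd = 2121 / 172 = 12.33 mg/L
C = C₀ · e^(−k·t) = 12.33 × e^(−0.09800 × 20.3)
  = 12.33 × 0.1368 = 1.687 mg/L
(1.687 mg/L = 1.687 µg/mL)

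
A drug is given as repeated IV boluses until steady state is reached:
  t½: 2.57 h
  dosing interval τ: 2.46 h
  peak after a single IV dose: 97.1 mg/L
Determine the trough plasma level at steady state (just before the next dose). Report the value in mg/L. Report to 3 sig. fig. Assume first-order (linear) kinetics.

k = ln2 / t½ = 0.693147 / 2.57 = 0.2697 h⁻¹
e^(−kτ) = e^(−0.2697 × 2.46) = 0.5151
Accumulation ratio R = 1 / (1 − e^(−kτ)) = 1 / (1 − 0.5151) = 2.062
Steady-state trough = C₀ × R × e^(−kτ) = 97.1 × 2.062 × 0.5151 = 103.1 mg/L

103 mg/L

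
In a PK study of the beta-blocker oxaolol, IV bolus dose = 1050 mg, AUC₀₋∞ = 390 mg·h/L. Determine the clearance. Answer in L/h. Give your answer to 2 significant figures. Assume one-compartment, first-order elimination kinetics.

2.7 L/h

CL = Dose / AUC = 1050 / 390 = 2.692 L/h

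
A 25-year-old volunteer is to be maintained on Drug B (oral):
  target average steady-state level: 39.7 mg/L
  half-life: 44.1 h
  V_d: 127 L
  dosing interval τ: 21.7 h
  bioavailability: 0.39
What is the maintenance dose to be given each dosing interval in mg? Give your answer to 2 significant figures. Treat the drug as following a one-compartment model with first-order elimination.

4400 mg

k = ln2 / t½ = 0.693147 / 44.1 = 0.01572 h⁻¹
CL = k × Vd = 0.01572 × 127 = 1.996 L/h
At steady state, F × (Dose/τ) = Css × CL.
Dose = Css × CL × τ / F = 39.7 × 1.996 × 21.7 / 0.39 = 4409 mg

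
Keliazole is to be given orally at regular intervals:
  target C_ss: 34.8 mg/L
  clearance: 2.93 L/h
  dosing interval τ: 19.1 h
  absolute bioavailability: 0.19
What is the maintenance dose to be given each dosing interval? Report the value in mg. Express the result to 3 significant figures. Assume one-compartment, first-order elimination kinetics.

At steady state, F × (Dose/τ) = Css × CL.
Dose = Css × CL × τ / F = 34.8 × 2.930 × 19.1 / 0.19 = 10250 mg

10300 mg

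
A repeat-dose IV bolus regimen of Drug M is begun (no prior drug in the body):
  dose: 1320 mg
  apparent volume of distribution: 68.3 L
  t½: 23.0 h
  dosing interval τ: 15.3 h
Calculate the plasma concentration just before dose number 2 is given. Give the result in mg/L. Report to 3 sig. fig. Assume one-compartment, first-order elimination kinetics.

C₀ per dose = Dose / Vd = 1320 / 68.3 = 19.33 mg/L
k = ln2 / t½ = 0.693147 / 23.0 = 0.03014 h⁻¹
Fraction remaining after one interval: r = e^(−kτ) = e^(−0.03014 × 15.3) = 0.6306
Before dose 2, 1 dose has been given (aged 1τ).
C_trough = C₀ × r = 19.33 × 0.6306 = 12.19 mg/L

12.2 mg/L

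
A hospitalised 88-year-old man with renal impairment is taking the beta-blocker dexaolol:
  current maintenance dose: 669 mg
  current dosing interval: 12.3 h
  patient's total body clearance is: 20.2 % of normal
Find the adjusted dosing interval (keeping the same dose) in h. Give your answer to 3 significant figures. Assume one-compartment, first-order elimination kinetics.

To keep the same average steady-state level, dosing rate must scale with clearance.
CL ratio = 20.2 / 100 = 0.2020
New interval (same dose) = 12.3 / 0.2020 = 60.89 h

60.9 h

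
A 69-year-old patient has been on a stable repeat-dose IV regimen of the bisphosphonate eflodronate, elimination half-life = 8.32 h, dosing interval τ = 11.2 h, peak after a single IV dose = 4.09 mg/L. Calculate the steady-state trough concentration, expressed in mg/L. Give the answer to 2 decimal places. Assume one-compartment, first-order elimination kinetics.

2.65 mg/L

k = ln2 / t½ = 0.693147 / 8.32 = 0.08331 h⁻¹
e^(−kτ) = e^(−0.08331 × 11.2) = 0.3933
Accumulation ratio R = 1 / (1 − e^(−kτ)) = 1 / (1 − 0.3933) = 1.648
Steady-state trough = C₀ × R × e^(−kτ) = 4.09 × 1.648 × 0.3933 = 2.651 mg/L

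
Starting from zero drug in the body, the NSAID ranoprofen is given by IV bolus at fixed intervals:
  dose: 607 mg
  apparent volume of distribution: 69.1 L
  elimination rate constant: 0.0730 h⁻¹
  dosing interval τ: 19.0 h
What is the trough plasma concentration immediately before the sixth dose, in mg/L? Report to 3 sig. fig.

C₀ per dose = Dose / Vd = 607 / 69.1 = 8.784 mg/L
Fraction remaining after one interval: r = e^(−kτ) = e^(−0.07300 × 19.0) = 0.2498
Before dose 6, 5 doses have been given (aged 1τ, 2τ, 3τ, 4τ, 5τ).
C_trough = C₀ × (r + r² + … + r^5) = C₀ × r(1−r^5)/(1−r)
        = 8.784 × 0.2498 × (1 − 0.0009727) / (1 − 0.2498) = 2.922 mg/L

2.92 mg/L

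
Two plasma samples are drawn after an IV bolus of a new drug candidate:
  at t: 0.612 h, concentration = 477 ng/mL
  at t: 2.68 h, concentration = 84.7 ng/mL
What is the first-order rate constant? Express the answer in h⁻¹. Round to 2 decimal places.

k = ln(C₁/C₂) / (t₂ − t₁) = ln(477/84.7) / (2.68 − 0.612)
  = 1.728 / 2.068 = 0.8356 h⁻¹

0.84 h⁻¹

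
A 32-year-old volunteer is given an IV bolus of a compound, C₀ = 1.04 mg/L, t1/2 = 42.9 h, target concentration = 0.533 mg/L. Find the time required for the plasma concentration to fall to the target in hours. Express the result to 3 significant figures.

k = ln2 / t½ = 0.693147 / 42.9 = 0.01616 h⁻¹
t = ln(C₀ / C) / k = ln(1.040 / 0.533) / 0.01616
  = ln(1.951) / 0.01616 = 0.6683 / 0.01616 = 41.36 h

41.4 h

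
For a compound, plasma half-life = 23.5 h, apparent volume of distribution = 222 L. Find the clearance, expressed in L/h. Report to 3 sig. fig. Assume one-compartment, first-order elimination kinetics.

6.55 L/h

k = ln2 / t½ = 0.693147 / 23.5 = 0.02950 h⁻¹
CL = k × Vd = 0.02950 × 222 = 6.549 L/h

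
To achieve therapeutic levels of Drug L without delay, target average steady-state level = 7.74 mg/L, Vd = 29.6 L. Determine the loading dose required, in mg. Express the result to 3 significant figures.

LD = Css × Vd = 7.74 × 29.6 = 229.1 mg

229 mg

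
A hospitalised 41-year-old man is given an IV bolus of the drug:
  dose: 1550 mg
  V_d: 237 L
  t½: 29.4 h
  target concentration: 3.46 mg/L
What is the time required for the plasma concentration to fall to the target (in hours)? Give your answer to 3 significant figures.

C₀ = Dose / Vd = 1550 / 237 = 6.540 mg/L
k = ln2 / t½ = 0.693147 / 29.4 = 0.02358 h⁻¹
t = ln(C₀ / C) / k = ln(6.540 / 3.46) / 0.02358
  = ln(1.890) / 0.02358 = 0.6366 / 0.02358 = 27.00 h

27.0 h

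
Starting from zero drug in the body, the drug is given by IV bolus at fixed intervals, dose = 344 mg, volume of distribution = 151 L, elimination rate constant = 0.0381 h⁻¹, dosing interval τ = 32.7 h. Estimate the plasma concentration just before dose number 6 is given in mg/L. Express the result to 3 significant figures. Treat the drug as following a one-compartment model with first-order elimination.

0.918 mg/L

C₀ per dose = Dose / Vd = 344 / 151 = 2.278 mg/L
Fraction remaining after one interval: r = e^(−kτ) = e^(−0.03810 × 32.7) = 0.2877
Before dose 6, 5 doses have been given (aged 1τ, 2τ, 3τ, 4τ, 5τ).
C_trough = C₀ × (r + r² + … + r^5) = C₀ × r(1−r^5)/(1−r)
        = 2.278 × 0.2877 × (1 − 0.001971) / (1 − 0.2877) = 0.9183 mg/L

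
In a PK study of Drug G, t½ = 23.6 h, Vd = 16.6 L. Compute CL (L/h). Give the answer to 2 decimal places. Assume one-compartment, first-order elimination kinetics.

k = ln2 / t½ = 0.693147 / 23.6 = 0.02937 h⁻¹
CL = k × Vd = 0.02937 × 16.6 = 0.4875 L/h

0.49 L/h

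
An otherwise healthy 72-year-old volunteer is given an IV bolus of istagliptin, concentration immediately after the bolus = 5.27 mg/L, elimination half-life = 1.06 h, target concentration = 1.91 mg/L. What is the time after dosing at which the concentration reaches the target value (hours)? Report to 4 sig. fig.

1.552 h

k = ln2 / t½ = 0.693147 / 1.06 = 0.6539 h⁻¹
t = ln(C₀ / C) / k = ln(5.270 / 1.91) / 0.6539
  = ln(2.759) / 0.6539 = 1.015 / 0.6539 = 1.552 h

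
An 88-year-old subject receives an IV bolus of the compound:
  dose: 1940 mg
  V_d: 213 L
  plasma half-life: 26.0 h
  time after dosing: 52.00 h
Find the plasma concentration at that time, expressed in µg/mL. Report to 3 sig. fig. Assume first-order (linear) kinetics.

C₀ = Dose / Vd = 1940 / 213 = 9.108 mg/L
k = ln2 / t½ = 0.693147 / 26.0 = 0.02666 h⁻¹
t / t½ = 52.00 / 26.0 = 2 half-lives
C = C₀ × (1/2)^2 = 9.108 × 0.2500 = 2.277 mg/L
(2.277 mg/L = 2.277 µg/mL)

2.28 µg/mL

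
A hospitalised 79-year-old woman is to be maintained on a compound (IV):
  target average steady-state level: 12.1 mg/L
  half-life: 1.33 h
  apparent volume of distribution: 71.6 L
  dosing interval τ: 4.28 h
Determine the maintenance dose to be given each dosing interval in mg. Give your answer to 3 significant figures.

1930 mg

k = ln2 / t½ = 0.693147 / 1.33 = 0.5212 h⁻¹
CL = k × Vd = 0.5212 × 71.6 = 37.32 L/h
At steady state, Dose/τ = Css × CL.
Dose = Css × CL × τ = 12.1 × 37.32 × 4.28 = 1933 mg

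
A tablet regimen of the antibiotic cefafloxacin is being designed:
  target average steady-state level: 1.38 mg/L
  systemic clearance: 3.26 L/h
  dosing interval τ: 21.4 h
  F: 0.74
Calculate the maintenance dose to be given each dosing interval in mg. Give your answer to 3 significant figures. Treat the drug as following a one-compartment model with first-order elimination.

At steady state, F × (Dose/τ) = Css × CL.
Dose = Css × CL × τ / F = 1.38 × 3.260 × 21.4 / 0.74 = 130.1 mg

130 mg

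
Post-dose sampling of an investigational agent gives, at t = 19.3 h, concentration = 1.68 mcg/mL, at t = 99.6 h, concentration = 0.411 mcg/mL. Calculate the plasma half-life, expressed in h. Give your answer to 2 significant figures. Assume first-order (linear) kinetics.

k = ln(C₁/C₂) / (t₂ − t₁) = ln(1.68/0.411) / (99.6 − 19.3)
  = 1.408 / 80.30 = 0.01753 h⁻¹
t½ = ln2 / k = 0.693147 / 0.01753 = 39.54 h

40 h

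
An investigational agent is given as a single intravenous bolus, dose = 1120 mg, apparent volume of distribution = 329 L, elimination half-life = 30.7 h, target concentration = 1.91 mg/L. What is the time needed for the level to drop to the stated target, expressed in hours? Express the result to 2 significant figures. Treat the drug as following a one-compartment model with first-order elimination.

26 h

C₀ = Dose / Vd = 1120 / 329 = 3.404 mg/L
k = ln2 / t½ = 0.693147 / 30.7 = 0.02258 h⁻¹
t = ln(C₀ / C) / k = ln(3.404 / 1.91) / 0.02258
  = ln(1.782) / 0.02258 = 0.5777 / 0.02258 = 25.58 h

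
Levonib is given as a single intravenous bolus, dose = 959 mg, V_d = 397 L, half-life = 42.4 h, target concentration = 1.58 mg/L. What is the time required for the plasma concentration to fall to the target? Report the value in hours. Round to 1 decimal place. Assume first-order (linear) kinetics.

26.0 h

C₀ = Dose / Vd = 959.0 / 397 = 2.416 mg/L
k = ln2 / t½ = 0.693147 / 42.4 = 0.01635 h⁻¹
t = ln(C₀ / C) / k = ln(2.416 / 1.58) / 0.01635
  = ln(1.529) / 0.01635 = 0.4246 / 0.01635 = 25.97 h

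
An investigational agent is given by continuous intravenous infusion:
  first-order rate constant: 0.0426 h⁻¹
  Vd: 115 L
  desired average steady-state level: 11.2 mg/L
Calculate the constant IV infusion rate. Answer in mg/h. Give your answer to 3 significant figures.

54.9 mg/h

CL = k × Vd = 0.04260 × 115 = 4.899 L/h
At steady state, infusion rate R₀ = Css × CL = 11.2 × 4.899 = 54.87 mg/h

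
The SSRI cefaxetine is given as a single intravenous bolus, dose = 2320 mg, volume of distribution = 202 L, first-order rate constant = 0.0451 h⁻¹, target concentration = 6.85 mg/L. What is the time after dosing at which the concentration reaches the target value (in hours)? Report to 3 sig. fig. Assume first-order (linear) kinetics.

11.5 h

C₀ = Dose / Vd = 2320 / 202 = 11.49 mg/L
t = ln(C₀ / C) / k = ln(11.49 / 6.85) / 0.04510
  = ln(1.677) / 0.04510 = 0.5170 / 0.04510 = 11.46 h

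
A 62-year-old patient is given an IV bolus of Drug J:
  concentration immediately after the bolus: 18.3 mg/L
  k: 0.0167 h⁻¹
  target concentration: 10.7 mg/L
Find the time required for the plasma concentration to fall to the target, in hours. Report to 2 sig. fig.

32 h

t = ln(C₀ / C) / k = ln(18.30 / 10.7) / 0.01670
  = ln(1.710) / 0.01670 = 0.5365 / 0.01670 = 32.13 h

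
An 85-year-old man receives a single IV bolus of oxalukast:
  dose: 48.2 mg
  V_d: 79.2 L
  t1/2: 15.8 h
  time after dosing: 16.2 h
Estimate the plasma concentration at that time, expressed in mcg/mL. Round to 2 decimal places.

0.30 mcg/mL

C₀ = Dose / Vd = 48.20 / 79.2 = 0.6086 mg/L
k = ln2 / t½ = 0.693147 / 15.8 = 0.04387 h⁻¹
C = C₀ · e^(−k·t) = 0.6086 × e^(−0.04387 × 16.2)
  = 0.6086 × 0.4913 = 0.2990 mg/L
(0.2990 mg/L = 0.2990 mcg/mL)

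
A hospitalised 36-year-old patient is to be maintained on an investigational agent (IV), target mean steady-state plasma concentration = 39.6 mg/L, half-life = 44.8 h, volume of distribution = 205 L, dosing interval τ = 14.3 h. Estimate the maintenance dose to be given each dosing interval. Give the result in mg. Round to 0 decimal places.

k = ln2 / t½ = 0.693147 / 44.8 = 0.01547 h⁻¹
CL = k × Vd = 0.01547 × 205 = 3.171 L/h
At steady state, Dose/τ = Css × CL.
Dose = Css × CL × τ = 39.6 × 3.171 × 14.3 = 1796 mg

1796 mg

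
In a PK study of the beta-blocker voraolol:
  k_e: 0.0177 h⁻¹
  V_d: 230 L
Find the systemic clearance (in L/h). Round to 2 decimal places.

CL = k × Vd = 0.0177 × 230 = 4.071 L/h

4.07 L/h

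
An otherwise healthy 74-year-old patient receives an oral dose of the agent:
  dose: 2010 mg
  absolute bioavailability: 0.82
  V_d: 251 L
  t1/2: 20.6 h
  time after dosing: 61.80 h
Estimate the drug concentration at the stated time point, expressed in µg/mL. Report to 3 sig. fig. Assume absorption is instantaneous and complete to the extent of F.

Amount reaching circulation = F × Dose = 0.82 × 2010 = 1648 mg
C₀ = F·Dose / Vd = 1648 / 251 = 6.566 mg/L
k = ln2 / t½ = 0.693147 / 20.6 = 0.03365 h⁻¹
t / t½ = 61.80 / 20.6 = 3 half-lives
C = C₀ × (1/2)^3 = 6.566 × 0.1250 = 0.8208 mg/L
(0.8208 mg/L = 0.8208 µg/mL)

0.821 µg/mL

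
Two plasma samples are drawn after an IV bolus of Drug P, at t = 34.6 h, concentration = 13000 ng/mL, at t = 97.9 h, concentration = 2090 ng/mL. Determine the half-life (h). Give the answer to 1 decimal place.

24.0 h

k = ln(C₁/C₂) / (t₂ − t₁) = ln(13000/2090) / (97.9 − 34.6)
  = 1.828 / 63.30 = 0.02888 h⁻¹
t½ = ln2 / k = 0.693147 / 0.02888 = 24.00 h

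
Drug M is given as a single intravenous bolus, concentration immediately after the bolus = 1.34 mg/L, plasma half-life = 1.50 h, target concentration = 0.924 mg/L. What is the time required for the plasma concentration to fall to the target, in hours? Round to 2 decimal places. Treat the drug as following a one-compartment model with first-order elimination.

k = ln2 / t½ = 0.693147 / 1.50 = 0.4621 h⁻¹
t = ln(C₀ / C) / k = ln(1.340 / 0.924) / 0.4621
  = ln(1.450) / 0.4621 = 0.3716 / 0.4621 = 0.8042 h

0.80 h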